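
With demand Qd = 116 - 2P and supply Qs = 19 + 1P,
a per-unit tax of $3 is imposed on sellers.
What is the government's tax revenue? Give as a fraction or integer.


With tax on sellers, new supply: Qs' = 19 + 1(P - 3)
= 16 + 1P
New equilibrium quantity:
Q_new = 148/3
Tax revenue = tax * Q_new = 3 * 148/3 = 148

148


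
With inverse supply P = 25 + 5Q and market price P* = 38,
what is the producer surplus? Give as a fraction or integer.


Minimum supply price (at Q=0): P_min = 25
Quantity supplied at P* = 38:
Q* = (38 - 25)/5 = 13/5
PS = (1/2) * Q* * (P* - P_min)
PS = (1/2) * 13/5 * (38 - 25)
PS = (1/2) * 13/5 * 13 = 169/10

169/10


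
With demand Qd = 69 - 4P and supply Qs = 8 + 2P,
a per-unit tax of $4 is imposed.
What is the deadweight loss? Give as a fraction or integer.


Pre-tax equilibrium quantity: Q* = 85/3
Post-tax equilibrium quantity: Q_tax = 23
Reduction in quantity: Q* - Q_tax = 16/3
DWL = (1/2) * tax * (Q* - Q_tax)
DWL = (1/2) * 4 * 16/3 = 32/3

32/3


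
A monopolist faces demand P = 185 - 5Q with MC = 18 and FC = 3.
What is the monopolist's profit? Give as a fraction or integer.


MR = MC: 185 - 10Q = 18
Q* = 167/10
P* = 185 - 5*167/10 = 203/2
Profit = (P* - MC)*Q* - FC
= (203/2 - 18)*167/10 - 3
= 167/2*167/10 - 3
= 27889/20 - 3 = 27829/20

27829/20


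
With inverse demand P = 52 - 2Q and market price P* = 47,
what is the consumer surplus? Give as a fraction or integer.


Maximum willingness to pay (at Q=0): P_max = 52
Quantity demanded at P* = 47:
Q* = (52 - 47)/2 = 5/2
CS = (1/2) * Q* * (P_max - P*)
CS = (1/2) * 5/2 * (52 - 47)
CS = (1/2) * 5/2 * 5 = 25/4

25/4


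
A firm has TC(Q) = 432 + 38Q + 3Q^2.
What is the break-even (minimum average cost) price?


AC(Q) = 432/Q + 38 + 3Q
To minimize: dAC/dQ = -432/Q^2 + 3 = 0
Q^2 = 432/3 = 144
Q* = 12
Min AC = 432/12 + 38 + 3*12
Min AC = 36 + 38 + 36 = 110

110


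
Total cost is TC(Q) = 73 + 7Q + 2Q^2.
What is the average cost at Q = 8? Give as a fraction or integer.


TC(8) = 73 + 7*8 + 2*8^2
TC(8) = 73 + 56 + 128 = 257
AC = TC/Q = 257/8 = 257/8

257/8


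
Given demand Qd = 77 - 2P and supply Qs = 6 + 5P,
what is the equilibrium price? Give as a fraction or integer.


At equilibrium, Qd = Qs.
77 - 2P = 6 + 5P
77 - 6 = 2P + 5P
71 = 7P
P* = 71/7 = 71/7

71/7


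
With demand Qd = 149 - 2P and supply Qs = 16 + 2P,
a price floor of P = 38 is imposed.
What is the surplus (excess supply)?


At P = 38:
Qd = 149 - 2*38 = 73
Qs = 16 + 2*38 = 92
Surplus = Qs - Qd = 92 - 73 = 19

19


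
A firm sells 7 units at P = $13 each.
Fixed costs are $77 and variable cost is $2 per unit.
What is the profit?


Total Revenue = P * Q = 13 * 7 = $91
Total Cost = FC + VC*Q = 77 + 2*7 = $91
Profit = TR - TC = 91 - 91 = $0

$0


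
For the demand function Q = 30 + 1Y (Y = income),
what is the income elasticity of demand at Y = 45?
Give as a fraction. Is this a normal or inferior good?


dQ/dY = 1
At Y = 45: Q = 30 + 1*45 = 75
Ey = (dQ/dY)(Y/Q) = 1 * 45 / 75 = 3/5
Since Ey > 0, this is a normal good.

3/5 (normal good)


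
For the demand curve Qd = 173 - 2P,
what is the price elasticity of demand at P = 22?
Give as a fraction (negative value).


dQ/dP = -2
At P = 22: Q = 173 - 2*22 = 129
E = (dQ/dP)(P/Q) = (-2)(22/129) = -44/129

-44/129


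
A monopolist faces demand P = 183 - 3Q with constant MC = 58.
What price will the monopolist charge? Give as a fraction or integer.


MR = 183 - 6Q
Set MR = MC: 183 - 6Q = 58
Q* = 125/6
Substitute into demand:
P* = 183 - 3*125/6 = 241/2

241/2


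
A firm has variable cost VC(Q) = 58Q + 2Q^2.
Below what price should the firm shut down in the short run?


AVC(Q) = VC(Q)/Q = 58 + 2Q
AVC is increasing in Q, so minimum AVC is at Q -> 0+.
Min AVC = 58
The firm should shut down if P < 58.

58


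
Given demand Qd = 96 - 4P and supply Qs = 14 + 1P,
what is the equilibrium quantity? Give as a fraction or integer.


First find equilibrium price:
96 - 4P = 14 + 1P
P* = 82/5 = 82/5
Then substitute into demand:
Q* = 96 - 4 * 82/5 = 152/5

152/5


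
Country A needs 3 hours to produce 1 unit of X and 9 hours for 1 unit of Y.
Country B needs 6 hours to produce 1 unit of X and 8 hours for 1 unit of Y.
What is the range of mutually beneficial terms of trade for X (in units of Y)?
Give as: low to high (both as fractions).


Opportunity cost of X for Country A = hours_X / hours_Y = 3/9 = 1/3 units of Y
Opportunity cost of X for Country B = hours_X / hours_Y = 6/8 = 3/4 units of Y
Terms of trade must be between the two opportunity costs.
Range: 1/3 to 3/4

1/3 to 3/4


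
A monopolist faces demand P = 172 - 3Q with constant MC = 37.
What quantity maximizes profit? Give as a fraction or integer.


TR = P*Q = (172 - 3Q)Q = 172Q - 3Q^2
MR = dTR/dQ = 172 - 6Q
Set MR = MC:
172 - 6Q = 37
135 = 6Q
Q* = 135/6 = 45/2

45/2


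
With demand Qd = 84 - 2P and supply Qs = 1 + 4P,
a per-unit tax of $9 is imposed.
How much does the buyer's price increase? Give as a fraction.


With a per-unit tax, the buyer's price increase depends on relative slopes.
Supply slope: d = 4, Demand slope: b = 2
Buyer's price increase = d * tax / (b + d)
= 4 * 9 / (2 + 4)
= 36 / 6 = 6

6


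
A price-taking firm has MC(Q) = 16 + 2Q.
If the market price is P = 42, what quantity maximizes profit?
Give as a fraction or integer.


In perfect competition, profit is maximized where P = MC.
42 = 16 + 2Q
26 = 2Q
Q* = 26/2 = 13

13


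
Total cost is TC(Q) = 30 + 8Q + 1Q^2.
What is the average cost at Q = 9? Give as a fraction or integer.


TC(9) = 30 + 8*9 + 1*9^2
TC(9) = 30 + 72 + 81 = 183
AC = TC/Q = 183/9 = 61/3

61/3


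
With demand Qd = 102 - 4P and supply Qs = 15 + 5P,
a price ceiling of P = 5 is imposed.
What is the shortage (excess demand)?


At P = 5:
Qd = 102 - 4*5 = 82
Qs = 15 + 5*5 = 40
Shortage = Qd - Qs = 82 - 40 = 42

42


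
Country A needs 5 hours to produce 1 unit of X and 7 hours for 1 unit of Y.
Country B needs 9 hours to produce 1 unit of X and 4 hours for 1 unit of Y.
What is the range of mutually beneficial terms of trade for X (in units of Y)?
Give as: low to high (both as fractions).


Opportunity cost of X for Country A = hours_X / hours_Y = 5/7 = 5/7 units of Y
Opportunity cost of X for Country B = hours_X / hours_Y = 9/4 = 9/4 units of Y
Terms of trade must be between the two opportunity costs.
Range: 5/7 to 9/4

5/7 to 9/4


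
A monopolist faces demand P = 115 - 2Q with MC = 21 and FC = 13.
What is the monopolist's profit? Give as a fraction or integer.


MR = MC: 115 - 4Q = 21
Q* = 47/2
P* = 115 - 2*47/2 = 68
Profit = (P* - MC)*Q* - FC
= (68 - 21)*47/2 - 13
= 47*47/2 - 13
= 2209/2 - 13 = 2183/2

2183/2


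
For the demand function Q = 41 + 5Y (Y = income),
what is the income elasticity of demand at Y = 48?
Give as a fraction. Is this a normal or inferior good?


dQ/dY = 5
At Y = 48: Q = 41 + 5*48 = 281
Ey = (dQ/dY)(Y/Q) = 5 * 48 / 281 = 240/281
Since Ey > 0, this is a normal good.

240/281 (normal good)


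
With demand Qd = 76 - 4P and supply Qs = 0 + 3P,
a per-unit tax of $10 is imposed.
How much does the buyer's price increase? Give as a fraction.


With a per-unit tax, the buyer's price increase depends on relative slopes.
Supply slope: d = 3, Demand slope: b = 4
Buyer's price increase = d * tax / (b + d)
= 3 * 10 / (4 + 3)
= 30 / 7 = 30/7

30/7


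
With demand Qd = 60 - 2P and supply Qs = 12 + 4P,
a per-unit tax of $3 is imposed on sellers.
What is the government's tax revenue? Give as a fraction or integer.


With tax on sellers, new supply: Qs' = 12 + 4(P - 3)
= 0 + 4P
New equilibrium quantity:
Q_new = 40
Tax revenue = tax * Q_new = 3 * 40 = 120

120


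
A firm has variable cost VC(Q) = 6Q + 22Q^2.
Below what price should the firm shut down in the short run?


AVC(Q) = VC(Q)/Q = 6 + 22Q
AVC is increasing in Q, so minimum AVC is at Q -> 0+.
Min AVC = 6
The firm should shut down if P < 6.

6


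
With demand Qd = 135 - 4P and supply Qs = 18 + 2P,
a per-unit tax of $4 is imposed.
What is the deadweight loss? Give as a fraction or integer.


Pre-tax equilibrium quantity: Q* = 57
Post-tax equilibrium quantity: Q_tax = 155/3
Reduction in quantity: Q* - Q_tax = 16/3
DWL = (1/2) * tax * (Q* - Q_tax)
DWL = (1/2) * 4 * 16/3 = 32/3

32/3


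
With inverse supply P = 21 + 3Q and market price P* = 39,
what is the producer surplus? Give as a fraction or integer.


Minimum supply price (at Q=0): P_min = 21
Quantity supplied at P* = 39:
Q* = (39 - 21)/3 = 6
PS = (1/2) * Q* * (P* - P_min)
PS = (1/2) * 6 * (39 - 21)
PS = (1/2) * 6 * 18 = 54

54


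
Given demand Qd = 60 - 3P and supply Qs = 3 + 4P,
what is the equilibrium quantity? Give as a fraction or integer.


First find equilibrium price:
60 - 3P = 3 + 4P
P* = 57/7 = 57/7
Then substitute into demand:
Q* = 60 - 3 * 57/7 = 249/7

249/7


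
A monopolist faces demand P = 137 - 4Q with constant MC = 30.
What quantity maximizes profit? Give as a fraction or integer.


TR = P*Q = (137 - 4Q)Q = 137Q - 4Q^2
MR = dTR/dQ = 137 - 8Q
Set MR = MC:
137 - 8Q = 30
107 = 8Q
Q* = 107/8 = 107/8

107/8


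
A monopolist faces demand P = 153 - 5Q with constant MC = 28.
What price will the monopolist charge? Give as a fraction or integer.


MR = 153 - 10Q
Set MR = MC: 153 - 10Q = 28
Q* = 25/2
Substitute into demand:
P* = 153 - 5*25/2 = 181/2

181/2


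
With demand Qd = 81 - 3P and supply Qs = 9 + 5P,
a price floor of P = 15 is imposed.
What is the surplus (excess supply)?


At P = 15:
Qd = 81 - 3*15 = 36
Qs = 9 + 5*15 = 84
Surplus = Qs - Qd = 84 - 36 = 48

48


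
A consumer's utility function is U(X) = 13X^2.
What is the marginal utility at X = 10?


MU = dU/dX = 13*2*X^(2-1)
MU = 26*X^1
At X = 10:
MU = 26 * 10^1
MU = 26 * 10 = 260

260


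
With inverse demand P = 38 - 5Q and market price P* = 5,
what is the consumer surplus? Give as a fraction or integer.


Maximum willingness to pay (at Q=0): P_max = 38
Quantity demanded at P* = 5:
Q* = (38 - 5)/5 = 33/5
CS = (1/2) * Q* * (P_max - P*)
CS = (1/2) * 33/5 * (38 - 5)
CS = (1/2) * 33/5 * 33 = 1089/10

1089/10


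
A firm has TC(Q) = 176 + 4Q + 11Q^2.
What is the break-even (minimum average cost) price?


AC(Q) = 176/Q + 4 + 11Q
To minimize: dAC/dQ = -176/Q^2 + 11 = 0
Q^2 = 176/11 = 16
Q* = 4
Min AC = 176/4 + 4 + 11*4
Min AC = 44 + 4 + 44 = 92

92


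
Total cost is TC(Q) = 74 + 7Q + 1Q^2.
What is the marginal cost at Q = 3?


MC = dTC/dQ = 7 + 2*1*Q
At Q = 3:
MC = 7 + 2*3
MC = 7 + 6 = 13

13


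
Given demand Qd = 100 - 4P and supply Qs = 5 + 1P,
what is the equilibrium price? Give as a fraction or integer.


At equilibrium, Qd = Qs.
100 - 4P = 5 + 1P
100 - 5 = 4P + 1P
95 = 5P
P* = 95/5 = 19

19


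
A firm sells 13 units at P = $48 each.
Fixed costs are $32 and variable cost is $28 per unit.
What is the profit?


Total Revenue = P * Q = 48 * 13 = $624
Total Cost = FC + VC*Q = 32 + 28*13 = $396
Profit = TR - TC = 624 - 396 = $228

$228


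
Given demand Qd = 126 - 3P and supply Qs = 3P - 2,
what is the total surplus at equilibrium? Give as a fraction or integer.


Find equilibrium: 126 - 3P = 3P - 2
126 + 2 = 6P
P* = 128/6 = 64/3
Q* = 3*64/3 - 2 = 62
Inverse demand: P = 42 - Q/3, so P_max = 42
Inverse supply: P = 2/3 + Q/3, so P_min = 2/3
CS = (1/2) * 62 * (42 - 64/3) = 1922/3
PS = (1/2) * 62 * (64/3 - 2/3) = 1922/3
TS = CS + PS = 1922/3 + 1922/3 = 3844/3

3844/3


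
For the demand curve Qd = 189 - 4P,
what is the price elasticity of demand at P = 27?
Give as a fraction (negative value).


dQ/dP = -4
At P = 27: Q = 189 - 4*27 = 81
E = (dQ/dP)(P/Q) = (-4)(27/81) = -4/3

-4/3


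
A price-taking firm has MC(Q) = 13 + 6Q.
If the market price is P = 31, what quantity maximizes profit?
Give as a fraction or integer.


In perfect competition, profit is maximized where P = MC.
31 = 13 + 6Q
18 = 6Q
Q* = 18/6 = 3

3


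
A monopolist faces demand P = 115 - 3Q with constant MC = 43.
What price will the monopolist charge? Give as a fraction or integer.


MR = 115 - 6Q
Set MR = MC: 115 - 6Q = 43
Q* = 12
Substitute into demand:
P* = 115 - 3*12 = 79

79


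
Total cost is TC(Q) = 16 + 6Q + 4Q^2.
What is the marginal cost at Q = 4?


MC = dTC/dQ = 6 + 2*4*Q
At Q = 4:
MC = 6 + 8*4
MC = 6 + 32 = 38

38


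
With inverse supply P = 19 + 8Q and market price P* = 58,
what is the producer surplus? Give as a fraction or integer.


Minimum supply price (at Q=0): P_min = 19
Quantity supplied at P* = 58:
Q* = (58 - 19)/8 = 39/8
PS = (1/2) * Q* * (P* - P_min)
PS = (1/2) * 39/8 * (58 - 19)
PS = (1/2) * 39/8 * 39 = 1521/16

1521/16


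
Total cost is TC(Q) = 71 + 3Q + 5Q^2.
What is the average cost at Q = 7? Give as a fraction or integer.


TC(7) = 71 + 3*7 + 5*7^2
TC(7) = 71 + 21 + 245 = 337
AC = TC/Q = 337/7 = 337/7

337/7


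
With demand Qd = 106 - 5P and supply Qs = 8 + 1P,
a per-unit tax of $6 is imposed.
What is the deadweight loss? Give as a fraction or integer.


Pre-tax equilibrium quantity: Q* = 73/3
Post-tax equilibrium quantity: Q_tax = 58/3
Reduction in quantity: Q* - Q_tax = 5
DWL = (1/2) * tax * (Q* - Q_tax)
DWL = (1/2) * 6 * 5 = 15

15


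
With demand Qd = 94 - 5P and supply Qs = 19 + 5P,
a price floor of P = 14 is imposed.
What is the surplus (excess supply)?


At P = 14:
Qd = 94 - 5*14 = 24
Qs = 19 + 5*14 = 89
Surplus = Qs - Qd = 89 - 24 = 65

65


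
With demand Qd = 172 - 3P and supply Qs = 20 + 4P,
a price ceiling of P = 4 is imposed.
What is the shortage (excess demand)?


At P = 4:
Qd = 172 - 3*4 = 160
Qs = 20 + 4*4 = 36
Shortage = Qd - Qs = 160 - 36 = 124

124


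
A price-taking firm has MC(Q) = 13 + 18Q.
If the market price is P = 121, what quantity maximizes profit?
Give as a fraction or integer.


In perfect competition, profit is maximized where P = MC.
121 = 13 + 18Q
108 = 18Q
Q* = 108/18 = 6

6


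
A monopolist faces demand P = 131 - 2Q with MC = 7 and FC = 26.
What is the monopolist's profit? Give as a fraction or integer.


MR = MC: 131 - 4Q = 7
Q* = 31
P* = 131 - 2*31 = 69
Profit = (P* - MC)*Q* - FC
= (69 - 7)*31 - 26
= 62*31 - 26
= 1922 - 26 = 1896

1896


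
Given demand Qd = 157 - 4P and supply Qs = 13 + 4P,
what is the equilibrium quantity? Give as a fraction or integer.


First find equilibrium price:
157 - 4P = 13 + 4P
P* = 144/8 = 18
Then substitute into demand:
Q* = 157 - 4 * 18 = 85

85


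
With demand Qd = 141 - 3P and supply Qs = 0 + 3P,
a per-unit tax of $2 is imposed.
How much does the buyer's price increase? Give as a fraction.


With a per-unit tax, the buyer's price increase depends on relative slopes.
Supply slope: d = 3, Demand slope: b = 3
Buyer's price increase = d * tax / (b + d)
= 3 * 2 / (3 + 3)
= 6 / 6 = 1

1


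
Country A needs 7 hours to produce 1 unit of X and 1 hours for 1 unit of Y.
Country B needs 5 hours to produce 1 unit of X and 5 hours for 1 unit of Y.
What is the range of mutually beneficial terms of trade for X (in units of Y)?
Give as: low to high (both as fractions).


Opportunity cost of X for Country A = hours_X / hours_Y = 7/1 = 7 units of Y
Opportunity cost of X for Country B = hours_X / hours_Y = 5/5 = 1 units of Y
Terms of trade must be between the two opportunity costs.
Range: 1 to 7

1 to 7


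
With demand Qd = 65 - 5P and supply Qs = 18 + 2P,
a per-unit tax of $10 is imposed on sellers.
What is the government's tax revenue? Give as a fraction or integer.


With tax on sellers, new supply: Qs' = 18 + 2(P - 10)
= 2P - 2
New equilibrium quantity:
Q_new = 120/7
Tax revenue = tax * Q_new = 10 * 120/7 = 1200/7

1200/7


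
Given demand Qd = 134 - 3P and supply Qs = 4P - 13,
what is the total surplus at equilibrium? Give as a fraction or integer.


Find equilibrium: 134 - 3P = 4P - 13
134 + 13 = 7P
P* = 147/7 = 21
Q* = 4*21 - 13 = 71
Inverse demand: P = 134/3 - Q/3, so P_max = 134/3
Inverse supply: P = 13/4 + Q/4, so P_min = 13/4
CS = (1/2) * 71 * (134/3 - 21) = 5041/6
PS = (1/2) * 71 * (21 - 13/4) = 5041/8
TS = CS + PS = 5041/6 + 5041/8 = 35287/24

35287/24


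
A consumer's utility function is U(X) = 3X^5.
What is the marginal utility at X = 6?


MU = dU/dX = 3*5*X^(5-1)
MU = 15*X^4
At X = 6:
MU = 15 * 6^4
MU = 15 * 1296 = 19440

19440


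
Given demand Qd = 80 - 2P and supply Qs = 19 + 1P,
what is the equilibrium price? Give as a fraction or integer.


At equilibrium, Qd = Qs.
80 - 2P = 19 + 1P
80 - 19 = 2P + 1P
61 = 3P
P* = 61/3 = 61/3

61/3


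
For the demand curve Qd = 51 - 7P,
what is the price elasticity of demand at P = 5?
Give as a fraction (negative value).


dQ/dP = -7
At P = 5: Q = 51 - 7*5 = 16
E = (dQ/dP)(P/Q) = (-7)(5/16) = -35/16

-35/16


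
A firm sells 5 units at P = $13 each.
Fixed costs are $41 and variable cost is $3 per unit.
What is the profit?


Total Revenue = P * Q = 13 * 5 = $65
Total Cost = FC + VC*Q = 41 + 3*5 = $56
Profit = TR - TC = 65 - 56 = $9

$9


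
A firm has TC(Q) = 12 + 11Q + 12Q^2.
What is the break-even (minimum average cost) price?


AC(Q) = 12/Q + 11 + 12Q
To minimize: dAC/dQ = -12/Q^2 + 12 = 0
Q^2 = 12/12 = 1
Q* = 1
Min AC = 12/1 + 11 + 12*1
Min AC = 12 + 11 + 12 = 35

35


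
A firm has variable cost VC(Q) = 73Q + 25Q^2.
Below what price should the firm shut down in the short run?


AVC(Q) = VC(Q)/Q = 73 + 25Q
AVC is increasing in Q, so minimum AVC is at Q -> 0+.
Min AVC = 73
The firm should shut down if P < 73.

73


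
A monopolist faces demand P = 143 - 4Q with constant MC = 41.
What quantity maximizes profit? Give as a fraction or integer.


TR = P*Q = (143 - 4Q)Q = 143Q - 4Q^2
MR = dTR/dQ = 143 - 8Q
Set MR = MC:
143 - 8Q = 41
102 = 8Q
Q* = 102/8 = 51/4

51/4


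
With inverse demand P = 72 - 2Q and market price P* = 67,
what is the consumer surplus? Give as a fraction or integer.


Maximum willingness to pay (at Q=0): P_max = 72
Quantity demanded at P* = 67:
Q* = (72 - 67)/2 = 5/2
CS = (1/2) * Q* * (P_max - P*)
CS = (1/2) * 5/2 * (72 - 67)
CS = (1/2) * 5/2 * 5 = 25/4

25/4


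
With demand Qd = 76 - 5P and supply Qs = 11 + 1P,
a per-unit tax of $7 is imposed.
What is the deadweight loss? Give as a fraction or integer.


Pre-tax equilibrium quantity: Q* = 131/6
Post-tax equilibrium quantity: Q_tax = 16
Reduction in quantity: Q* - Q_tax = 35/6
DWL = (1/2) * tax * (Q* - Q_tax)
DWL = (1/2) * 7 * 35/6 = 245/12

245/12


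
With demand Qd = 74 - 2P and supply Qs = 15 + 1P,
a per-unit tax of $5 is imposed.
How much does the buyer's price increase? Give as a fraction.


With a per-unit tax, the buyer's price increase depends on relative slopes.
Supply slope: d = 1, Demand slope: b = 2
Buyer's price increase = d * tax / (b + d)
= 1 * 5 / (2 + 1)
= 5 / 3 = 5/3

5/3


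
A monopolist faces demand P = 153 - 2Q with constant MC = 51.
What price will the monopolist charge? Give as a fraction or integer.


MR = 153 - 4Q
Set MR = MC: 153 - 4Q = 51
Q* = 51/2
Substitute into demand:
P* = 153 - 2*51/2 = 102

102


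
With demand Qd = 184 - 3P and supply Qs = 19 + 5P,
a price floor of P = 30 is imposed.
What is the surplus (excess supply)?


At P = 30:
Qd = 184 - 3*30 = 94
Qs = 19 + 5*30 = 169
Surplus = Qs - Qd = 169 - 94 = 75

75


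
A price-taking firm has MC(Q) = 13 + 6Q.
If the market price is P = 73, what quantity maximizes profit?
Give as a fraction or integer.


In perfect competition, profit is maximized where P = MC.
73 = 13 + 6Q
60 = 6Q
Q* = 60/6 = 10

10


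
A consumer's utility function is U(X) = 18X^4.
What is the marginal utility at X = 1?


MU = dU/dX = 18*4*X^(4-1)
MU = 72*X^3
At X = 1:
MU = 72 * 1^3
MU = 72 * 1 = 72

72


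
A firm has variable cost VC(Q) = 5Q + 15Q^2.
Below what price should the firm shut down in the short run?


AVC(Q) = VC(Q)/Q = 5 + 15Q
AVC is increasing in Q, so minimum AVC is at Q -> 0+.
Min AVC = 5
The firm should shut down if P < 5.

5


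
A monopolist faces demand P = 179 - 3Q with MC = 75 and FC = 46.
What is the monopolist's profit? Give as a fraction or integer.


MR = MC: 179 - 6Q = 75
Q* = 52/3
P* = 179 - 3*52/3 = 127
Profit = (P* - MC)*Q* - FC
= (127 - 75)*52/3 - 46
= 52*52/3 - 46
= 2704/3 - 46 = 2566/3

2566/3


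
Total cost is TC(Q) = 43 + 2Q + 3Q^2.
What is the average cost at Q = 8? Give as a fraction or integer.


TC(8) = 43 + 2*8 + 3*8^2
TC(8) = 43 + 16 + 192 = 251
AC = TC/Q = 251/8 = 251/8

251/8


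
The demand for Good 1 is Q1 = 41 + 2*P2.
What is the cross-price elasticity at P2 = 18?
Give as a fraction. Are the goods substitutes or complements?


dQ1/dP2 = 2
At P2 = 18: Q1 = 41 + 2*18 = 77
Exy = (dQ1/dP2)(P2/Q1) = 2 * 18 / 77 = 36/77
Since Exy > 0, the goods are substitutes.

36/77 (substitutes)


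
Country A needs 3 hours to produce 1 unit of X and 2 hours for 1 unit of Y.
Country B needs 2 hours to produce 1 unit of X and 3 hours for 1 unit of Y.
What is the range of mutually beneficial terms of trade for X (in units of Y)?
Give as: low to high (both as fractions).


Opportunity cost of X for Country A = hours_X / hours_Y = 3/2 = 3/2 units of Y
Opportunity cost of X for Country B = hours_X / hours_Y = 2/3 = 2/3 units of Y
Terms of trade must be between the two opportunity costs.
Range: 2/3 to 3/2

2/3 to 3/2


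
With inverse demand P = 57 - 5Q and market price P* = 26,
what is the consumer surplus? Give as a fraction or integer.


Maximum willingness to pay (at Q=0): P_max = 57
Quantity demanded at P* = 26:
Q* = (57 - 26)/5 = 31/5
CS = (1/2) * Q* * (P_max - P*)
CS = (1/2) * 31/5 * (57 - 26)
CS = (1/2) * 31/5 * 31 = 961/10

961/10


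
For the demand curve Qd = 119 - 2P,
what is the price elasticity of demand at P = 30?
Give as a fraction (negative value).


dQ/dP = -2
At P = 30: Q = 119 - 2*30 = 59
E = (dQ/dP)(P/Q) = (-2)(30/59) = -60/59

-60/59


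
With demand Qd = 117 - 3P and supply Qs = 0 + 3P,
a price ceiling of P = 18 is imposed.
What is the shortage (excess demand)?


At P = 18:
Qd = 117 - 3*18 = 63
Qs = 0 + 3*18 = 54
Shortage = Qd - Qs = 63 - 54 = 9

9


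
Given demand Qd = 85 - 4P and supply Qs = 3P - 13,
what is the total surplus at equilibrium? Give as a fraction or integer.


Find equilibrium: 85 - 4P = 3P - 13
85 + 13 = 7P
P* = 98/7 = 14
Q* = 3*14 - 13 = 29
Inverse demand: P = 85/4 - Q/4, so P_max = 85/4
Inverse supply: P = 13/3 + Q/3, so P_min = 13/3
CS = (1/2) * 29 * (85/4 - 14) = 841/8
PS = (1/2) * 29 * (14 - 13/3) = 841/6
TS = CS + PS = 841/8 + 841/6 = 5887/24

5887/24


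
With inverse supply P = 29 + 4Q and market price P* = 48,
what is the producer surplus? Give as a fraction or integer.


Minimum supply price (at Q=0): P_min = 29
Quantity supplied at P* = 48:
Q* = (48 - 29)/4 = 19/4
PS = (1/2) * Q* * (P* - P_min)
PS = (1/2) * 19/4 * (48 - 29)
PS = (1/2) * 19/4 * 19 = 361/8

361/8


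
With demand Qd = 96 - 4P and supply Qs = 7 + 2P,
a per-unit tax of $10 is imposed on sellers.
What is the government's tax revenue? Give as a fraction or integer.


With tax on sellers, new supply: Qs' = 7 + 2(P - 10)
= 2P - 13
New equilibrium quantity:
Q_new = 70/3
Tax revenue = tax * Q_new = 10 * 70/3 = 700/3

700/3


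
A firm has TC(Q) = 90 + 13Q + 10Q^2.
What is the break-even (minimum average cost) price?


AC(Q) = 90/Q + 13 + 10Q
To minimize: dAC/dQ = -90/Q^2 + 10 = 0
Q^2 = 90/10 = 9
Q* = 3
Min AC = 90/3 + 13 + 10*3
Min AC = 30 + 13 + 30 = 73

73


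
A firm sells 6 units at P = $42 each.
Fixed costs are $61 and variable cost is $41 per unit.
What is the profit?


Total Revenue = P * Q = 42 * 6 = $252
Total Cost = FC + VC*Q = 61 + 41*6 = $307
Profit = TR - TC = 252 - 307 = $-55

$-55


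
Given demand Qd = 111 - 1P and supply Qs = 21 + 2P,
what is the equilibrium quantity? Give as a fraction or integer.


First find equilibrium price:
111 - 1P = 21 + 2P
P* = 90/3 = 30
Then substitute into demand:
Q* = 111 - 1 * 30 = 81

81


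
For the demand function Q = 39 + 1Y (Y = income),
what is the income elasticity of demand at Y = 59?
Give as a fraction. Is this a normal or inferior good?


dQ/dY = 1
At Y = 59: Q = 39 + 1*59 = 98
Ey = (dQ/dY)(Y/Q) = 1 * 59 / 98 = 59/98
Since Ey > 0, this is a normal good.

59/98 (normal good)


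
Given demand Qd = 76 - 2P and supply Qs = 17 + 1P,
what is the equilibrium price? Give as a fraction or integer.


At equilibrium, Qd = Qs.
76 - 2P = 17 + 1P
76 - 17 = 2P + 1P
59 = 3P
P* = 59/3 = 59/3

59/3


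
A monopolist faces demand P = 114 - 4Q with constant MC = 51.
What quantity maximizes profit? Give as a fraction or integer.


TR = P*Q = (114 - 4Q)Q = 114Q - 4Q^2
MR = dTR/dQ = 114 - 8Q
Set MR = MC:
114 - 8Q = 51
63 = 8Q
Q* = 63/8 = 63/8

63/8


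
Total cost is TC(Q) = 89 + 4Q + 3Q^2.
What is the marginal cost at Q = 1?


MC = dTC/dQ = 4 + 2*3*Q
At Q = 1:
MC = 4 + 6*1
MC = 4 + 6 = 10

10


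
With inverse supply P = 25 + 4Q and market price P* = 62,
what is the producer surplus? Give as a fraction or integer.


Minimum supply price (at Q=0): P_min = 25
Quantity supplied at P* = 62:
Q* = (62 - 25)/4 = 37/4
PS = (1/2) * Q* * (P* - P_min)
PS = (1/2) * 37/4 * (62 - 25)
PS = (1/2) * 37/4 * 37 = 1369/8

1369/8


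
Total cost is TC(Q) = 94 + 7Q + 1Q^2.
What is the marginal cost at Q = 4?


MC = dTC/dQ = 7 + 2*1*Q
At Q = 4:
MC = 7 + 2*4
MC = 7 + 8 = 15

15


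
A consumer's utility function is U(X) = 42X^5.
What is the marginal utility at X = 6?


MU = dU/dX = 42*5*X^(5-1)
MU = 210*X^4
At X = 6:
MU = 210 * 6^4
MU = 210 * 1296 = 272160

272160


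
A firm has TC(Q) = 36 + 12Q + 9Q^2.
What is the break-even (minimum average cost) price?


AC(Q) = 36/Q + 12 + 9Q
To minimize: dAC/dQ = -36/Q^2 + 9 = 0
Q^2 = 36/9 = 4
Q* = 2
Min AC = 36/2 + 12 + 9*2
Min AC = 18 + 12 + 18 = 48

48


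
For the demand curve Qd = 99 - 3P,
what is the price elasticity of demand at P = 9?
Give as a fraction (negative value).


dQ/dP = -3
At P = 9: Q = 99 - 3*9 = 72
E = (dQ/dP)(P/Q) = (-3)(9/72) = -3/8

-3/8


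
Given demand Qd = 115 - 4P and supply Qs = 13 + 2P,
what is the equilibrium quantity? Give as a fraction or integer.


First find equilibrium price:
115 - 4P = 13 + 2P
P* = 102/6 = 17
Then substitute into demand:
Q* = 115 - 4 * 17 = 47

47


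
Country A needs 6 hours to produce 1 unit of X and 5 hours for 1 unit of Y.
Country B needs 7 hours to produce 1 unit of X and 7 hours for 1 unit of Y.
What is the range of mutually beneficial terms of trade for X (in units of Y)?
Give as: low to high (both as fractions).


Opportunity cost of X for Country A = hours_X / hours_Y = 6/5 = 6/5 units of Y
Opportunity cost of X for Country B = hours_X / hours_Y = 7/7 = 1 units of Y
Terms of trade must be between the two opportunity costs.
Range: 1 to 6/5

1 to 6/5


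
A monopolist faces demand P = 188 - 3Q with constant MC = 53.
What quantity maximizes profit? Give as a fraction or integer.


TR = P*Q = (188 - 3Q)Q = 188Q - 3Q^2
MR = dTR/dQ = 188 - 6Q
Set MR = MC:
188 - 6Q = 53
135 = 6Q
Q* = 135/6 = 45/2

45/2


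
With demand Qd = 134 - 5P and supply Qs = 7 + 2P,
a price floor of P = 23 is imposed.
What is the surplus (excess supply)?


At P = 23:
Qd = 134 - 5*23 = 19
Qs = 7 + 2*23 = 53
Surplus = Qs - Qd = 53 - 19 = 34

34


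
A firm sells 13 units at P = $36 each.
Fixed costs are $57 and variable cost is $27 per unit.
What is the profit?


Total Revenue = P * Q = 36 * 13 = $468
Total Cost = FC + VC*Q = 57 + 27*13 = $408
Profit = TR - TC = 468 - 408 = $60

$60


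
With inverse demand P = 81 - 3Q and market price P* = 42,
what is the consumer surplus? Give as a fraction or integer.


Maximum willingness to pay (at Q=0): P_max = 81
Quantity demanded at P* = 42:
Q* = (81 - 42)/3 = 13
CS = (1/2) * Q* * (P_max - P*)
CS = (1/2) * 13 * (81 - 42)
CS = (1/2) * 13 * 39 = 507/2

507/2


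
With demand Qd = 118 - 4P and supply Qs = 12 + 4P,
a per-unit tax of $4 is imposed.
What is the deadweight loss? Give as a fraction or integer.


Pre-tax equilibrium quantity: Q* = 65
Post-tax equilibrium quantity: Q_tax = 57
Reduction in quantity: Q* - Q_tax = 8
DWL = (1/2) * tax * (Q* - Q_tax)
DWL = (1/2) * 4 * 8 = 16

16


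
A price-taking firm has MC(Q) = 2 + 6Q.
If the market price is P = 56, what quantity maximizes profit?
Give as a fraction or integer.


In perfect competition, profit is maximized where P = MC.
56 = 2 + 6Q
54 = 6Q
Q* = 54/6 = 9

9


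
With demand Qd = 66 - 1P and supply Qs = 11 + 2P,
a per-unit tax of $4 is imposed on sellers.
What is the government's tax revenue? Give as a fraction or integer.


With tax on sellers, new supply: Qs' = 11 + 2(P - 4)
= 3 + 2P
New equilibrium quantity:
Q_new = 45
Tax revenue = tax * Q_new = 4 * 45 = 180

180


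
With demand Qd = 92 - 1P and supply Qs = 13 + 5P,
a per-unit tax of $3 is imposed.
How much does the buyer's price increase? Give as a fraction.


With a per-unit tax, the buyer's price increase depends on relative slopes.
Supply slope: d = 5, Demand slope: b = 1
Buyer's price increase = d * tax / (b + d)
= 5 * 3 / (1 + 5)
= 15 / 6 = 5/2

5/2


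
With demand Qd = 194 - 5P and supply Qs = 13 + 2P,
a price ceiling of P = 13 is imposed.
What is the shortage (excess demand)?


At P = 13:
Qd = 194 - 5*13 = 129
Qs = 13 + 2*13 = 39
Shortage = Qd - Qs = 129 - 39 = 90

90


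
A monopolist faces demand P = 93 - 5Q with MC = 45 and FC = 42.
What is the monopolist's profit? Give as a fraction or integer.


MR = MC: 93 - 10Q = 45
Q* = 24/5
P* = 93 - 5*24/5 = 69
Profit = (P* - MC)*Q* - FC
= (69 - 45)*24/5 - 42
= 24*24/5 - 42
= 576/5 - 42 = 366/5

366/5


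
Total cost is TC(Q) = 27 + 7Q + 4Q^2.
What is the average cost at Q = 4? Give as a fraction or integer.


TC(4) = 27 + 7*4 + 4*4^2
TC(4) = 27 + 28 + 64 = 119
AC = TC/Q = 119/4 = 119/4

119/4


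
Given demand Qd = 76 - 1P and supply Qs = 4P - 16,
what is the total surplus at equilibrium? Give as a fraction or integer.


Find equilibrium: 76 - 1P = 4P - 16
76 + 16 = 5P
P* = 92/5 = 92/5
Q* = 4*92/5 - 16 = 288/5
Inverse demand: P = 76 - Q/1, so P_max = 76
Inverse supply: P = 4 + Q/4, so P_min = 4
CS = (1/2) * 288/5 * (76 - 92/5) = 41472/25
PS = (1/2) * 288/5 * (92/5 - 4) = 10368/25
TS = CS + PS = 41472/25 + 10368/25 = 10368/5

10368/5


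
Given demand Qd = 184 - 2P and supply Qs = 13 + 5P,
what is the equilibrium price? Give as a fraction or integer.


At equilibrium, Qd = Qs.
184 - 2P = 13 + 5P
184 - 13 = 2P + 5P
171 = 7P
P* = 171/7 = 171/7

171/7


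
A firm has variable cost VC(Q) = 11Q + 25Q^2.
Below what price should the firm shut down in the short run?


AVC(Q) = VC(Q)/Q = 11 + 25Q
AVC is increasing in Q, so minimum AVC is at Q -> 0+.
Min AVC = 11
The firm should shut down if P < 11.

11


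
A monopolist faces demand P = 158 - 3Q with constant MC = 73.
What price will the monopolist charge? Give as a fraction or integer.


MR = 158 - 6Q
Set MR = MC: 158 - 6Q = 73
Q* = 85/6
Substitute into demand:
P* = 158 - 3*85/6 = 231/2

231/2


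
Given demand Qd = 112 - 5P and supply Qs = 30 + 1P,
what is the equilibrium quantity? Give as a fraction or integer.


First find equilibrium price:
112 - 5P = 30 + 1P
P* = 82/6 = 41/3
Then substitute into demand:
Q* = 112 - 5 * 41/3 = 131/3

131/3


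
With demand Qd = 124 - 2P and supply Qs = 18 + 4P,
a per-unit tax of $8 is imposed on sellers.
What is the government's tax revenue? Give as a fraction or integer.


With tax on sellers, new supply: Qs' = 18 + 4(P - 8)
= 4P - 14
New equilibrium quantity:
Q_new = 78
Tax revenue = tax * Q_new = 8 * 78 = 624

624


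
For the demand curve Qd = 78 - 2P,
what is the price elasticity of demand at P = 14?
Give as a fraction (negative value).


dQ/dP = -2
At P = 14: Q = 78 - 2*14 = 50
E = (dQ/dP)(P/Q) = (-2)(14/50) = -14/25

-14/25


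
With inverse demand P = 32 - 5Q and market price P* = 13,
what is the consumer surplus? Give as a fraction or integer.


Maximum willingness to pay (at Q=0): P_max = 32
Quantity demanded at P* = 13:
Q* = (32 - 13)/5 = 19/5
CS = (1/2) * Q* * (P_max - P*)
CS = (1/2) * 19/5 * (32 - 13)
CS = (1/2) * 19/5 * 19 = 361/10

361/10


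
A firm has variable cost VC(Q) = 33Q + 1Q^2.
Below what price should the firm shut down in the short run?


AVC(Q) = VC(Q)/Q = 33 + 1Q
AVC is increasing in Q, so minimum AVC is at Q -> 0+.
Min AVC = 33
The firm should shut down if P < 33.

33


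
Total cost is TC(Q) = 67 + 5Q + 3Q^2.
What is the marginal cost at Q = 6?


MC = dTC/dQ = 5 + 2*3*Q
At Q = 6:
MC = 5 + 6*6
MC = 5 + 36 = 41

41


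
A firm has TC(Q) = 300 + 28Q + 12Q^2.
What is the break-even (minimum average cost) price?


AC(Q) = 300/Q + 28 + 12Q
To minimize: dAC/dQ = -300/Q^2 + 12 = 0
Q^2 = 300/12 = 25
Q* = 5
Min AC = 300/5 + 28 + 12*5
Min AC = 60 + 28 + 60 = 148

148


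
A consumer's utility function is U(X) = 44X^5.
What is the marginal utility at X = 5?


MU = dU/dX = 44*5*X^(5-1)
MU = 220*X^4
At X = 5:
MU = 220 * 5^4
MU = 220 * 625 = 137500

137500


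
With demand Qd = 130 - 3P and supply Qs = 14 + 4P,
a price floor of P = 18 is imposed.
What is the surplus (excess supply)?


At P = 18:
Qd = 130 - 3*18 = 76
Qs = 14 + 4*18 = 86
Surplus = Qs - Qd = 86 - 76 = 10

10


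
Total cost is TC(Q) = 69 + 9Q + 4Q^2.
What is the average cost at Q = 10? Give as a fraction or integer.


TC(10) = 69 + 9*10 + 4*10^2
TC(10) = 69 + 90 + 400 = 559
AC = TC/Q = 559/10 = 559/10

559/10


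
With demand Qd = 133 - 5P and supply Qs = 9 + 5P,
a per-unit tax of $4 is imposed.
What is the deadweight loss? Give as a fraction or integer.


Pre-tax equilibrium quantity: Q* = 71
Post-tax equilibrium quantity: Q_tax = 61
Reduction in quantity: Q* - Q_tax = 10
DWL = (1/2) * tax * (Q* - Q_tax)
DWL = (1/2) * 4 * 10 = 20

20


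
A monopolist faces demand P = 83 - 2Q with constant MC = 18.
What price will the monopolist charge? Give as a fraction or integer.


MR = 83 - 4Q
Set MR = MC: 83 - 4Q = 18
Q* = 65/4
Substitute into demand:
P* = 83 - 2*65/4 = 101/2

101/2


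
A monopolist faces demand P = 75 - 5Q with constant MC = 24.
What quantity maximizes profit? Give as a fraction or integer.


TR = P*Q = (75 - 5Q)Q = 75Q - 5Q^2
MR = dTR/dQ = 75 - 10Q
Set MR = MC:
75 - 10Q = 24
51 = 10Q
Q* = 51/10 = 51/10

51/10


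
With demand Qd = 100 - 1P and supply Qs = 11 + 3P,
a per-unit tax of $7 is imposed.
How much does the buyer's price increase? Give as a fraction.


With a per-unit tax, the buyer's price increase depends on relative slopes.
Supply slope: d = 3, Demand slope: b = 1
Buyer's price increase = d * tax / (b + d)
= 3 * 7 / (1 + 3)
= 21 / 4 = 21/4

21/4


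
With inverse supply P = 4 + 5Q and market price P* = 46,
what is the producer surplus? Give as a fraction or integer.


Minimum supply price (at Q=0): P_min = 4
Quantity supplied at P* = 46:
Q* = (46 - 4)/5 = 42/5
PS = (1/2) * Q* * (P* - P_min)
PS = (1/2) * 42/5 * (46 - 4)
PS = (1/2) * 42/5 * 42 = 882/5

882/5


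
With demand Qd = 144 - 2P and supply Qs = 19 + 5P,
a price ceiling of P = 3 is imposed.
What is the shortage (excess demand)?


At P = 3:
Qd = 144 - 2*3 = 138
Qs = 19 + 5*3 = 34
Shortage = Qd - Qs = 138 - 34 = 104

104


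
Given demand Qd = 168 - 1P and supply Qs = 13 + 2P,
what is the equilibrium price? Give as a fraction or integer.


At equilibrium, Qd = Qs.
168 - 1P = 13 + 2P
168 - 13 = 1P + 2P
155 = 3P
P* = 155/3 = 155/3

155/3


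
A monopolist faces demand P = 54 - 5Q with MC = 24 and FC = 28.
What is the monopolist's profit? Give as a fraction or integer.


MR = MC: 54 - 10Q = 24
Q* = 3
P* = 54 - 5*3 = 39
Profit = (P* - MC)*Q* - FC
= (39 - 24)*3 - 28
= 15*3 - 28
= 45 - 28 = 17

17


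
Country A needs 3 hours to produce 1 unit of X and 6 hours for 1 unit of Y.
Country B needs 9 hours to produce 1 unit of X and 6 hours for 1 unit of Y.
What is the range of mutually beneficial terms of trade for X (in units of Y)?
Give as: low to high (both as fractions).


Opportunity cost of X for Country A = hours_X / hours_Y = 3/6 = 1/2 units of Y
Opportunity cost of X for Country B = hours_X / hours_Y = 9/6 = 3/2 units of Y
Terms of trade must be between the two opportunity costs.
Range: 1/2 to 3/2

1/2 to 3/2


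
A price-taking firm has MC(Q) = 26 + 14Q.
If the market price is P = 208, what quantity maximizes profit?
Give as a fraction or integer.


In perfect competition, profit is maximized where P = MC.
208 = 26 + 14Q
182 = 14Q
Q* = 182/14 = 13

13


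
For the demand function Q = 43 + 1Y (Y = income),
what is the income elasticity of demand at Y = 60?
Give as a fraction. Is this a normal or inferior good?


dQ/dY = 1
At Y = 60: Q = 43 + 1*60 = 103
Ey = (dQ/dY)(Y/Q) = 1 * 60 / 103 = 60/103
Since Ey > 0, this is a normal good.

60/103 (normal good)


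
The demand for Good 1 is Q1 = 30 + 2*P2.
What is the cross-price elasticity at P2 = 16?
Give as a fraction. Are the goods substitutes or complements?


dQ1/dP2 = 2
At P2 = 16: Q1 = 30 + 2*16 = 62
Exy = (dQ1/dP2)(P2/Q1) = 2 * 16 / 62 = 16/31
Since Exy > 0, the goods are substitutes.

16/31 (substitutes)


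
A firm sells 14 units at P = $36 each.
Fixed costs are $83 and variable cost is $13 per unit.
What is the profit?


Total Revenue = P * Q = 36 * 14 = $504
Total Cost = FC + VC*Q = 83 + 13*14 = $265
Profit = TR - TC = 504 - 265 = $239

$239


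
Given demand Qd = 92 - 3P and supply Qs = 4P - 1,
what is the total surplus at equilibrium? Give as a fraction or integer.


Find equilibrium: 92 - 3P = 4P - 1
92 + 1 = 7P
P* = 93/7 = 93/7
Q* = 4*93/7 - 1 = 365/7
Inverse demand: P = 92/3 - Q/3, so P_max = 92/3
Inverse supply: P = 1/4 + Q/4, so P_min = 1/4
CS = (1/2) * 365/7 * (92/3 - 93/7) = 133225/294
PS = (1/2) * 365/7 * (93/7 - 1/4) = 133225/392
TS = CS + PS = 133225/294 + 133225/392 = 133225/168

133225/168


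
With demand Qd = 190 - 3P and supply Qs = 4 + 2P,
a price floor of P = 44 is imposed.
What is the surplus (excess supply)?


At P = 44:
Qd = 190 - 3*44 = 58
Qs = 4 + 2*44 = 92
Surplus = Qs - Qd = 92 - 58 = 34

34


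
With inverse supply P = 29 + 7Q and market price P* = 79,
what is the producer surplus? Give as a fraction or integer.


Minimum supply price (at Q=0): P_min = 29
Quantity supplied at P* = 79:
Q* = (79 - 29)/7 = 50/7
PS = (1/2) * Q* * (P* - P_min)
PS = (1/2) * 50/7 * (79 - 29)
PS = (1/2) * 50/7 * 50 = 1250/7

1250/7


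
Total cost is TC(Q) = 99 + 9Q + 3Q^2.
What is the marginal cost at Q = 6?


MC = dTC/dQ = 9 + 2*3*Q
At Q = 6:
MC = 9 + 6*6
MC = 9 + 36 = 45

45


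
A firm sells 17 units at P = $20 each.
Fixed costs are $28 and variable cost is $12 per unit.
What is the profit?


Total Revenue = P * Q = 20 * 17 = $340
Total Cost = FC + VC*Q = 28 + 12*17 = $232
Profit = TR - TC = 340 - 232 = $108

$108


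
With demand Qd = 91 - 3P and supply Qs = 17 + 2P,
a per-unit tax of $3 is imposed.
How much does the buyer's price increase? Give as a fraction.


With a per-unit tax, the buyer's price increase depends on relative slopes.
Supply slope: d = 2, Demand slope: b = 3
Buyer's price increase = d * tax / (b + d)
= 2 * 3 / (3 + 2)
= 6 / 5 = 6/5

6/5


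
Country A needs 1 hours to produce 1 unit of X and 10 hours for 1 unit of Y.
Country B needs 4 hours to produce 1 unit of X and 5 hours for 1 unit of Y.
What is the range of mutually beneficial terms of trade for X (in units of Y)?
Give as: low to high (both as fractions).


Opportunity cost of X for Country A = hours_X / hours_Y = 1/10 = 1/10 units of Y
Opportunity cost of X for Country B = hours_X / hours_Y = 4/5 = 4/5 units of Y
Terms of trade must be between the two opportunity costs.
Range: 1/10 to 4/5

1/10 to 4/5


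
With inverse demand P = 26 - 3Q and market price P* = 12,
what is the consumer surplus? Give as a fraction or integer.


Maximum willingness to pay (at Q=0): P_max = 26
Quantity demanded at P* = 12:
Q* = (26 - 12)/3 = 14/3
CS = (1/2) * Q* * (P_max - P*)
CS = (1/2) * 14/3 * (26 - 12)
CS = (1/2) * 14/3 * 14 = 98/3

98/3


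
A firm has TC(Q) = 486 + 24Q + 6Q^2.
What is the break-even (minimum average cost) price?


AC(Q) = 486/Q + 24 + 6Q
To minimize: dAC/dQ = -486/Q^2 + 6 = 0
Q^2 = 486/6 = 81
Q* = 9
Min AC = 486/9 + 24 + 6*9
Min AC = 54 + 24 + 54 = 132

132
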